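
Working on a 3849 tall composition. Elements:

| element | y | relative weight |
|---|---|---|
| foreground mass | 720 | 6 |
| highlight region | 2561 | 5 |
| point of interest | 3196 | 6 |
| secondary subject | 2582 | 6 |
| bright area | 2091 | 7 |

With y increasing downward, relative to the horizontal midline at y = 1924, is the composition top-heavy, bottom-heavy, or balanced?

bottom-heavy

Weights sum to 6 + 5 + 6 + 6 + 7 = 30.
Σw·y = 6·720 + 5·2561 + 6·3196 + 6·2582 + 7·2091 = 66430, so ȳ = 66430/30 ≈ 2214.33.
2214.3 lies below (larger y than) the midline 1924, so the layout is bottom-heavy.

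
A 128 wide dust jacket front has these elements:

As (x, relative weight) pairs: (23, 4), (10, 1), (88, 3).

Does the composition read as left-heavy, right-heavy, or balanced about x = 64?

left-heavy

Total weight = 4 + 1 + 3 = 8.
x: (4·23 + 1·10 + 3·88) / 8 = 366 / 8 ≈ 45.75
45.8 vs midline 64 → left-heavy.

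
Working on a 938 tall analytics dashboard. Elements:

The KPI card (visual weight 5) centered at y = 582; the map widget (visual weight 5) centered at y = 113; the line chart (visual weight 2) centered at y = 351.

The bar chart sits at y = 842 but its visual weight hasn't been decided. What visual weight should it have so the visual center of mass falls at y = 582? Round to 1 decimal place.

Known weights sum to 5 + 5 + 2 = 12; their moment is 5·582 + 5·113 + 2·351 = 4177.
Balance at y = 582 requires (4177 + w·842) / (12 + w) = 582.
So w = (582·12 − 4177)/(842 − 582) = 2807/260 ≈ 10.80.

w ≈ 10.8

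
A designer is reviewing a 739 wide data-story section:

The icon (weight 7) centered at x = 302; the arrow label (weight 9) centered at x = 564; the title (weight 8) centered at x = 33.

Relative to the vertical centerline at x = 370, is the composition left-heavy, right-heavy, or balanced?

Weights sum to 7 + 9 + 8 = 24.
x-moment: 7·302 + 9·564 + 8·33 = 7454; centroid 7454/24 ≈ 310.58.
310.6 vs midline 370 → left-heavy.

left-heavy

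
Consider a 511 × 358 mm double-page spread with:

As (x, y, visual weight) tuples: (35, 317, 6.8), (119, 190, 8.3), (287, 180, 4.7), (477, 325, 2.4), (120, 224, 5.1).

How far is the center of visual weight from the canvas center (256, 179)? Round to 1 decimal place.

≈ 113.9 mm

Weights sum to 6.8 + 8.3 + 4.7 + 2.4 + 5.1 = 27.3.
x-moment: 6.8·35 + 8.3·119 + 4.7·287 + 2.4·477 + 5.1·120 = 4331.4; centroid 4331.4/27.3 ≈ 158.66.
y-moment: 6.8·317 + 8.3·190 + 4.7·180 + 2.4·325 + 5.1·224 = 6501.0; centroid 6501.0/27.3 ≈ 238.13.
Relative to (256, 179): Δ = (-97.34, 59.13); |Δ| = √(-97.34² + 59.13²) ≈ 113.89.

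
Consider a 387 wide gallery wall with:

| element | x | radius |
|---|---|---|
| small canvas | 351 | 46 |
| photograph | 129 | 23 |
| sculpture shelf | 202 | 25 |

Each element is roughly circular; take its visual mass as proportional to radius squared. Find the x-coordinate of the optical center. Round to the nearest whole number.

r² weights: small canvas 46² = 2116, photograph 23² = 529, sculpture shelf 25² = 625. Total = 3270.
x-moment: 2116·351 + 529·129 + 625·202 = 937207; centroid 937207/3270 ≈ 286.61.

x ≈ 287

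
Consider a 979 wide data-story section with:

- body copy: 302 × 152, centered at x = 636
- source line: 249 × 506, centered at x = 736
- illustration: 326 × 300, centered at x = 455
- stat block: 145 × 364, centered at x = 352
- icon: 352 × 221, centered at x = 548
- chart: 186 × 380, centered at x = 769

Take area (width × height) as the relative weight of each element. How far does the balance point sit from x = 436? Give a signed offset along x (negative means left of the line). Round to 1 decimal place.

Areas: body copy 302·152 = 45904, source line 249·506 = 125994, illustration 326·300 = 97800, stat block 145·364 = 52780, icon 352·221 = 77792, chart 186·380 = 70680. Total weight = 470950.
Σw·x = 281987024; x̄ = 281987024/470950 ≈ 598.76.
Offset from x = 436: 598.76 − 436 ≈ 162.76.

≈ 162.8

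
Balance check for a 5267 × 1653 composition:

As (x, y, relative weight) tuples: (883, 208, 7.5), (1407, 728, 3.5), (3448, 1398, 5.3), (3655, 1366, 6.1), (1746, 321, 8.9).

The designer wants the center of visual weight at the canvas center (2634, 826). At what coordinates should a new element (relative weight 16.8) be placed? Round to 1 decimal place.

(3514.2, 1013.3)

After adding the new element, total weight = 7.5 + 3.5 + 5.3 + 6.1 + 8.9 + 16.8 = 48.1.
x: need Σw·x = 48.1·2634 = 126695.4. Existing = 7.5·883 + 3.5·1407 + 5.3·3448 + 6.1·3655 + 8.9·1746 = 67656.3. Remainder 59039.1 / 16.8 ≈ 3514.23.
y: need Σw·y = 48.1·826 = 39730.6. Existing = 7.5·208 + 3.5·728 + 5.3·1398 + 6.1·1366 + 8.9·321 = 22706.9. Remainder 17023.7 / 16.8 ≈ 1013.32.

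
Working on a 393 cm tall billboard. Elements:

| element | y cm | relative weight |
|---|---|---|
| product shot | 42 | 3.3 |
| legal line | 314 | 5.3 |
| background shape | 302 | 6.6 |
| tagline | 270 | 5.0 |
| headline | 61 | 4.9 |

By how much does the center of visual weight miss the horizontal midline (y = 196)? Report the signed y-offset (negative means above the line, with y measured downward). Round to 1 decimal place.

≈ 20.9 cm

Σw = 3.3 + 5.3 + 6.6 + 5.0 + 4.9 = 25.1.
y: (3.3·42 + 5.3·314 + 6.6·302 + 5.0·270 + 4.9·61) / 25.1 = 5444.9 / 25.1 ≈ 216.93
Difference: 216.93 − 196 ≈ 20.93.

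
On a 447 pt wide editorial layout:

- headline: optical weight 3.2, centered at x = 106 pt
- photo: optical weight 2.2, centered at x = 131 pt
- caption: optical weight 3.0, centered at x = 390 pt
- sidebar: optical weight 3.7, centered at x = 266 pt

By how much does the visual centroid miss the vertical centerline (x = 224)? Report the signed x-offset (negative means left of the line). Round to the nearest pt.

≈ 6 pt

Σw = 3.2 + 2.2 + 3.0 + 3.7 = 12.1.
x-moment: 3.2·106 + 2.2·131 + 3.0·390 + 3.7·266 = 2781.6; centroid 2781.6/12.1 ≈ 229.88.
Difference: 229.88 − 224 ≈ 5.88.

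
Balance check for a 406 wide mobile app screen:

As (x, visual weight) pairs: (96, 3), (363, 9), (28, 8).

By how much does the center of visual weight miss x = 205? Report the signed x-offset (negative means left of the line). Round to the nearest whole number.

≈ -16

Σw = 3 + 9 + 8 = 20.
x-moment: 3·96 + 9·363 + 8·28 = 3779; centroid 3779/20 ≈ 188.95.
Difference: 188.95 − 205 ≈ -16.05.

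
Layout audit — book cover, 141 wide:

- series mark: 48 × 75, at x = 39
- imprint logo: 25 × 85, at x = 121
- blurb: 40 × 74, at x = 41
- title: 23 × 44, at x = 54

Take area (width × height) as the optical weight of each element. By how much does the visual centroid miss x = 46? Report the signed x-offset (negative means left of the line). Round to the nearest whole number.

Areas: series mark 48·75 = 3600, imprint logo 25·85 = 2125, blurb 40·74 = 2960, title 23·44 = 1012. Total weight = 9697.
x-moment: 3600·39 + 2125·121 + 2960·41 + 1012·54 = 573533; centroid 573533/9697 ≈ 59.15.
Offset from x = 46: 59.15 − 46 ≈ 13.15.

≈ 13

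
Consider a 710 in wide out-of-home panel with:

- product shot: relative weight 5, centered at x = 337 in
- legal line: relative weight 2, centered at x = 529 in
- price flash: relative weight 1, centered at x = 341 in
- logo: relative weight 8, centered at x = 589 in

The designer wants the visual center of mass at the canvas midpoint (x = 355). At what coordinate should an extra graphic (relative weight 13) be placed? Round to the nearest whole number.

x ≈ 192

New total weight: (5 + 2 + 1 + 8) + 13 = 29.
x: need Σw·x = 29·355 = 10295. Existing = 5·337 + 2·529 + 1·341 + 8·589 = 7796. Remainder 2499 / 13 ≈ 192.23.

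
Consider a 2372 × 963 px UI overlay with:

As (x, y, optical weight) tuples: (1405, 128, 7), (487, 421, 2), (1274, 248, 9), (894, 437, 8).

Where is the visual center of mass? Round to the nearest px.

Total weight = 7 + 2 + 9 + 8 = 26.
x: (7·1405 + 2·487 + 9·1274 + 8·894) / 26 = 29427 / 26 ≈ 1131.81
y: (7·128 + 2·421 + 9·248 + 8·437) / 26 = 7466 / 26 ≈ 287.15

(1132, 287)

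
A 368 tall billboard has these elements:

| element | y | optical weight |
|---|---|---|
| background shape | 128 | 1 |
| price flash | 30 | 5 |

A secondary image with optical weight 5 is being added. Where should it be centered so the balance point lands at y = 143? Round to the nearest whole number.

y ≈ 259

With the secondary image, Σw becomes 1 + 5 + 5 = 11.
Along y: (278 + 5·y) / 11 = 143 (existing moment 1·128 + 5·30 = 278) ⇒ y = (1573 − 278) / 5 ≈ 259.00.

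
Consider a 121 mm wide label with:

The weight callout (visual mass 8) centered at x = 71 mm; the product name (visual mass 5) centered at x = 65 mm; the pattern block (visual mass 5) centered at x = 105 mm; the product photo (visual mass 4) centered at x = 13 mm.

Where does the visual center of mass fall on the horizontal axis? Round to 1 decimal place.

x ≈ 66.8

Total weight = 8 + 5 + 5 + 4 = 22.
x-moment: 8·71 + 5·65 + 5·105 + 4·13 = 1470; centroid 1470/22 ≈ 66.82.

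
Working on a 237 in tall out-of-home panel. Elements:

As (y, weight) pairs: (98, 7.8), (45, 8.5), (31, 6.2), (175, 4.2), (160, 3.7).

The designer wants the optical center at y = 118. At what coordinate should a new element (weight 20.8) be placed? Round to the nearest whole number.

New total weight: (7.8 + 8.5 + 6.2 + 4.2 + 3.7) + 20.8 = 51.2.
Along y: (2666.1 + 20.8·y) / 51.2 = 118 (existing moment 7.8·98 + 8.5·45 + 6.2·31 + 4.2·175 + 3.7·160 = 2666.1) ⇒ y = (6041.6 − 2666.1) / 20.8 ≈ 162.28.

y ≈ 162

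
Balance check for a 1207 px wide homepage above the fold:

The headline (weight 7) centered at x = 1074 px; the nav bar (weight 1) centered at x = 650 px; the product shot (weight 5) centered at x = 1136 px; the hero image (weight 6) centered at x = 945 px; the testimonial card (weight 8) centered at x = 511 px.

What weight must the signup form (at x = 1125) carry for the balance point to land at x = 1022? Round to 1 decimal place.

w ≈ 38.7

Fixed elements: Σw = 7 + 1 + 5 + 6 + 8 = 27, Σw·x = 7·1074 + 1·650 + 5·1136 + 6·945 + 8·511 = 23606.
For the centroid to hit 1022: (23606 + w·1125) / (27 + w) = 1022.
Solving: w = (1022·27 − 23606) / (1125 − 1022) = 3988 / 103 ≈ 38.72.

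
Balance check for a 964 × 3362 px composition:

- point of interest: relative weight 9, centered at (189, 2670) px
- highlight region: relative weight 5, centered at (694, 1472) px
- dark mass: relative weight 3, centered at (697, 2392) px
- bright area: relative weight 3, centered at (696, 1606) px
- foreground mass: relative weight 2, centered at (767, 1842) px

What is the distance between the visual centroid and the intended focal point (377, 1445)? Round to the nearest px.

≈ 704 px

Σw = 9 + 5 + 3 + 3 + 2 = 22.
x: (9·189 + 5·694 + 3·697 + 3·696 + 2·767) / 22 = 10884 / 22 ≈ 494.73
y: (9·2670 + 5·1472 + 3·2392 + 3·1606 + 2·1842) / 22 = 47068 / 22 ≈ 2139.45
Offset from (377, 1445): Δx ≈ 117.73, Δy ≈ 694.45; distance = √(Δx² + Δy²) ≈ 704.36.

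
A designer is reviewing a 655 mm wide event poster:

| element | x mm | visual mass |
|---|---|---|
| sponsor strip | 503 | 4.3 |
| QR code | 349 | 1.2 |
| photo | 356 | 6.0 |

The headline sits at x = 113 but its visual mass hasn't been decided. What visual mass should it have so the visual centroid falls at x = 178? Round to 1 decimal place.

Known weights sum to 4.3 + 1.2 + 6.0 = 11.5; their moment is 4.3·503 + 1.2·349 + 6.0·356 = 4717.7.
For the centroid to hit 178: (4717.7 + w·113) / (11.5 + w) = 178.
Rearranging, w·(113 − 178) = 178·11.5 − 4717.7 = -2670.7, so w ≈ -2670.7/-65 = 41.09.

w ≈ 41.1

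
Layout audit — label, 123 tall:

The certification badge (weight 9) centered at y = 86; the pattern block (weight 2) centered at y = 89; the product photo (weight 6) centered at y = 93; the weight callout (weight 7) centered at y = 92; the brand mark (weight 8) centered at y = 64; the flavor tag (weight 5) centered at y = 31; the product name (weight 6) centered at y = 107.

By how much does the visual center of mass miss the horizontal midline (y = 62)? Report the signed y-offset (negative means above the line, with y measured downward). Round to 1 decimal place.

≈ 18.5

Weights sum to 9 + 2 + 6 + 7 + 8 + 5 + 6 = 43.
y: (9·86 + 2·89 + 6·93 + 7·92 + 8·64 + 5·31 + 6·107) / 43 = 3463 / 43 ≈ 80.53
Difference: 80.53 − 62 ≈ 18.53.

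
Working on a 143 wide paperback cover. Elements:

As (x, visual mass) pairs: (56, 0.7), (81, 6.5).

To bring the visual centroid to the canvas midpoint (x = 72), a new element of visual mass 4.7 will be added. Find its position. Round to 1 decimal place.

With the new element, Σw becomes 0.7 + 6.5 + 4.7 = 11.9.
x: need Σw·x = 11.9·72 = 856.8. Existing = 0.7·56 + 6.5·81 = 565.7. Remainder 291.1 / 4.7 ≈ 61.94.

x ≈ 61.9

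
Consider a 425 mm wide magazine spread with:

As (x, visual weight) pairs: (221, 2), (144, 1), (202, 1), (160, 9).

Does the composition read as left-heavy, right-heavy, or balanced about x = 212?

left-heavy

Total weight = 2 + 1 + 1 + 9 = 13.
Σw·x = 2·221 + 1·144 + 1·202 + 9·160 = 2228, so x̄ = 2228/13 ≈ 171.38.
Since 171.4 is left of 212, the composition reads left-heavy.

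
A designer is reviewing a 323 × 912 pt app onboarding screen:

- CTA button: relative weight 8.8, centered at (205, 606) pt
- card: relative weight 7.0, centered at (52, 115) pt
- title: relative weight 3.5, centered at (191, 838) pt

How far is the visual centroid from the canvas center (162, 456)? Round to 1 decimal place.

≈ 20.5 pt

Total weight = 8.8 + 7.0 + 3.5 = 19.3.
Σw·x = 8.8·205 + 7.0·52 + 3.5·191 = 2836.5, so x̄ = 2836.5/19.3 ≈ 146.97.
Σw·y = 8.8·606 + 7.0·115 + 3.5·838 = 9070.8, so ȳ = 9070.8/19.3 ≈ 469.99.
Relative to (162, 456): Δ = (-15.03, 13.99); |Δ| = √(-15.03² + 13.99²) ≈ 20.53.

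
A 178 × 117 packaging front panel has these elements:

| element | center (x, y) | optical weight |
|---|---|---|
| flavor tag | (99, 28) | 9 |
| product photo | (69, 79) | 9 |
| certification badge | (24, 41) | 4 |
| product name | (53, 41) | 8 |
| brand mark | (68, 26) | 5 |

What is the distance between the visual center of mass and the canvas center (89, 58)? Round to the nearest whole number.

Total weight = 9 + 9 + 4 + 8 + 5 = 35.
Σw·x = 9·99 + 9·69 + 4·24 + 8·53 + 5·68 = 2372, so x̄ = 2372/35 ≈ 67.77.
Σw·y = 9·28 + 9·79 + 4·41 + 8·41 + 5·26 = 1585, so ȳ = 1585/35 ≈ 45.29.
Relative to (89, 58): Δ = (-21.23, -12.71); |Δ| = √(-21.23² + -12.71²) ≈ 24.74.

≈ 25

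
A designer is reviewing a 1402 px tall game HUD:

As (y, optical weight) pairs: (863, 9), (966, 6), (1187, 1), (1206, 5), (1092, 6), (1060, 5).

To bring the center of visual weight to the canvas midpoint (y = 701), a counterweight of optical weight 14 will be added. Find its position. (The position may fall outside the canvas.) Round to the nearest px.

y ≈ -28

After adding the counterweight, total weight = 9 + 6 + 1 + 5 + 6 + 5 + 14 = 46.
Along y: (32632 + 14·y) / 46 = 701 (existing moment 9·863 + 6·966 + 1·1187 + 5·1206 + 6·1092 + 5·1060 = 32632) ⇒ y = (32246 − 32632) / 14 ≈ -27.57.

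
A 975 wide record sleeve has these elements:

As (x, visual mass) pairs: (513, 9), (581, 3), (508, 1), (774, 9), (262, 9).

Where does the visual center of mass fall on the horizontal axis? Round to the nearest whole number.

x ≈ 522

Σw = 9 + 3 + 1 + 9 + 9 = 31.
x: (9·513 + 3·581 + 1·508 + 9·774 + 9·262) / 31 = 16192 / 31 ≈ 522.32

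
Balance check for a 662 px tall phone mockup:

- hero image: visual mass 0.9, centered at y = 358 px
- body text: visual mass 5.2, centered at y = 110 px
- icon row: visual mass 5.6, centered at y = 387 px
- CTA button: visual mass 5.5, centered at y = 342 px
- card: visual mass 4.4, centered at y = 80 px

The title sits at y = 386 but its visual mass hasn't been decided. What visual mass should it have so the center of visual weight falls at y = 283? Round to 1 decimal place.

w ≈ 7.9

Existing Σw = 21.6 (0.9 + 5.2 + 5.6 + 5.5 + 4.4); existing moment 0.9·358 + 5.2·110 + 5.6·387 + 5.5·342 + 4.4·80 = 5294.4.
Balance at y = 283 requires (5294.4 + w·386) / (21.6 + w) = 283.
Rearranging, w·(386 − 283) = 283·21.6 − 5294.4 = 818.4, so w ≈ 818.4/103 = 7.95.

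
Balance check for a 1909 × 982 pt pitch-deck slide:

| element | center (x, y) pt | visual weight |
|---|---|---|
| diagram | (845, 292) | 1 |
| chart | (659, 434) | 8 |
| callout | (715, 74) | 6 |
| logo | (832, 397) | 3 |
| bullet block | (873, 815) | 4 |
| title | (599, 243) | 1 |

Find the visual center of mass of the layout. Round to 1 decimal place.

Total weight = 1 + 8 + 6 + 3 + 4 + 1 = 23.
x: moment 16994 / weight 23 ≈ 738.87
Σw·y = 8902; ȳ = 8902/23 ≈ 387.04.

(738.9, 387.0)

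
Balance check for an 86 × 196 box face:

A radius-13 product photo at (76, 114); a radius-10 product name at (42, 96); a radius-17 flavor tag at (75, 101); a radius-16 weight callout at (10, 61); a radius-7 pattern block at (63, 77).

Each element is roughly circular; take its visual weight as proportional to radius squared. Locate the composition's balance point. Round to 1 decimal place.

(51.4, 89.7)

r² weights: product photo 13² = 169, product name 10² = 100, flavor tag 17² = 289, weight callout 16² = 256, pattern block 7² = 49. Total = 863.
Σw·x = 169·76 + 100·42 + 289·75 + 256·10 + 49·63 = 44366, so x̄ = 44366/863 ≈ 51.41.
Σw·y = 169·114 + 100·96 + 289·101 + 256·61 + 49·77 = 77444, so ȳ = 77444/863 ≈ 89.74.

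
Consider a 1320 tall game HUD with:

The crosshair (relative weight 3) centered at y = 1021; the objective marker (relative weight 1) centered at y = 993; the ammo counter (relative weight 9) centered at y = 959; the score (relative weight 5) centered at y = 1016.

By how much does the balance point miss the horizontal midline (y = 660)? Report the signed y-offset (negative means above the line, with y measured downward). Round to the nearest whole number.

Weights sum to 3 + 1 + 9 + 5 = 18.
y: (3·1021 + 1·993 + 9·959 + 5·1016) / 18 = 17767 / 18 ≈ 987.06
Against y = 660, that's 987.06 − 660 = 327.06.

≈ 327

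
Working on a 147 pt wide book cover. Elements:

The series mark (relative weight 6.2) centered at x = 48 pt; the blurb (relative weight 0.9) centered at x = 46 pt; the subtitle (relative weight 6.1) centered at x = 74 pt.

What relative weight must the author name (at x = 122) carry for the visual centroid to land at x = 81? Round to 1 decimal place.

Existing Σw = 13.2 (6.2 + 0.9 + 6.1); existing moment 6.2·48 + 0.9·46 + 6.1·74 = 790.4.
For the centroid to hit 81: (790.4 + w·122) / (13.2 + w) = 81.
Rearranging, w·(122 − 81) = 81·13.2 − 790.4 = 278.8, so w ≈ 278.8/41 = 6.80.

w ≈ 6.8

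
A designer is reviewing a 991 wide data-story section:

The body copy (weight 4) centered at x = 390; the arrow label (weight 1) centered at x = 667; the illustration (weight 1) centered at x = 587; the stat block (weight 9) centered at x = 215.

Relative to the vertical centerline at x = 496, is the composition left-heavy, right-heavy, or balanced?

Weights sum to 4 + 1 + 1 + 9 = 15.
Σw·x = 4·390 + 1·667 + 1·587 + 9·215 = 4749, so x̄ = 4749/15 ≈ 316.60.
Since 316.6 is left of 496, the composition reads left-heavy.

left-heavy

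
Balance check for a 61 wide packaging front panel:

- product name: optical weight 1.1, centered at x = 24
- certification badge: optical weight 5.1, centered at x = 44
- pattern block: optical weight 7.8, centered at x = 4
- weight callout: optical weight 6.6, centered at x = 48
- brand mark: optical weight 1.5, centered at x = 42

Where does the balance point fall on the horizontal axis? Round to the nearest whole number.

x ≈ 30

Σw = 1.1 + 5.1 + 7.8 + 6.6 + 1.5 = 22.1.
x-moment: 1.1·24 + 5.1·44 + 7.8·4 + 6.6·48 + 1.5·42 = 661.8; centroid 661.8/22.1 ≈ 29.95.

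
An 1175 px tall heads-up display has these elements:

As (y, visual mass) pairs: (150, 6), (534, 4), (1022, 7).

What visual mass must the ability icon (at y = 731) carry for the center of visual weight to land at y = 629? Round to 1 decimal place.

w ≈ 4.9

Fixed elements: Σw = 6 + 4 + 7 = 17, Σw·y = 6·150 + 4·534 + 7·1022 = 10190.
For the centroid to hit 629: (10190 + w·731) / (17 + w) = 629.
So w = (629·17 − 10190)/(731 − 629) = 503/102 ≈ 4.93.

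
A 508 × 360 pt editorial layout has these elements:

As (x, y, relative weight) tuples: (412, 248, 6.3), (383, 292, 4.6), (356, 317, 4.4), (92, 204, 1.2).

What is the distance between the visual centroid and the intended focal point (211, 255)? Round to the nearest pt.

Σw = 6.3 + 4.6 + 4.4 + 1.2 = 16.5.
Σw·x = 6.3·412 + 4.6·383 + 4.4·356 + 1.2·92 = 6034.2, so x̄ = 6034.2/16.5 ≈ 365.71.
Σw·y = 6.3·248 + 4.6·292 + 4.4·317 + 1.2·204 = 4545.2, so ȳ = 4545.2/16.5 ≈ 275.47.
Relative to (211, 255): Δ = (154.71, 20.47); |Δ| = √(154.71² + 20.47²) ≈ 156.06.

≈ 156 pt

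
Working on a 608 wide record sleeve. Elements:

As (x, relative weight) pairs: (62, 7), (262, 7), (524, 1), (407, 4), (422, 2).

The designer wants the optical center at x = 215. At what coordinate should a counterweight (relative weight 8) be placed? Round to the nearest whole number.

x ≈ 121

With the counterweight, Σw becomes 7 + 7 + 1 + 4 + 2 + 8 = 29.
x: target moment 29×215 = 6235; current 7·62 + 7·262 + 1·524 + 4·407 + 2·422 = 5264; the counterweight supplies 971, so x = 971/8 ≈ 121.38.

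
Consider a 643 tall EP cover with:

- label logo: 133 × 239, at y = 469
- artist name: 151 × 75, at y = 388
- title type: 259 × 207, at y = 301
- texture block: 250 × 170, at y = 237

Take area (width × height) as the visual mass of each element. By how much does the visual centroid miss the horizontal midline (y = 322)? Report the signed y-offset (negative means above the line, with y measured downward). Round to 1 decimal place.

Areas: label logo 133·239 = 31787, artist name 151·75 = 11325, title type 259·207 = 53613, texture block 250·170 = 42500. Total weight = 139225.
y: (31787·469 + 11325·388 + 53613·301 + 42500·237) / 139225 = 45512216 / 139225 ≈ 326.90
Difference: 326.90 − 322 ≈ 4.90.

≈ 4.9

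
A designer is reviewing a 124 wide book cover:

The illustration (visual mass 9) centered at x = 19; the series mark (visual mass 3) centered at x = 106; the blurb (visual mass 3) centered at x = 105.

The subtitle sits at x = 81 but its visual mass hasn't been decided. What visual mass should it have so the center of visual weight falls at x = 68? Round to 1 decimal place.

Existing Σw = 15 (9 + 3 + 3); existing moment 9·19 + 3·106 + 3·105 = 804.
Balance at x = 68 requires (804 + w·81) / (15 + w) = 68.
Solving: w = (68·15 − 804) / (81 − 68) = 216 / 13 ≈ 16.62.

w ≈ 16.6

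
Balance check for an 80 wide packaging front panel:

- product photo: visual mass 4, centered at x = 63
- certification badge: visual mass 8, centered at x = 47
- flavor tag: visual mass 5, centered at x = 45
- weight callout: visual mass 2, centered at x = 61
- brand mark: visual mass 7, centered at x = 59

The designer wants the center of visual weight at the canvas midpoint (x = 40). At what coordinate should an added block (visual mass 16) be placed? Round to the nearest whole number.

x ≈ 18

With the added block, Σw becomes 4 + 8 + 5 + 2 + 7 + 16 = 42.
x: target moment 42×40 = 1680; current 4·63 + 8·47 + 5·45 + 2·61 + 7·59 = 1388; the added block supplies 292, so x = 292/16 ≈ 18.25.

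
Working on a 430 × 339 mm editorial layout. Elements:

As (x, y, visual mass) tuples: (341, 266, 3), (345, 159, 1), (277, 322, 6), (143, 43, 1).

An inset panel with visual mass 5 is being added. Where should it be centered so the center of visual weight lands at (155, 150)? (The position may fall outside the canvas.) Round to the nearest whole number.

After adding the inset panel, total weight = 3 + 1 + 6 + 1 + 5 = 16.
x: need Σw·x = 16·155 = 2480. Existing = 3·341 + 1·345 + 6·277 + 1·143 = 3173. Remainder -693 / 5 ≈ -138.60.
y: need Σw·y = 16·150 = 2400. Existing = 3·266 + 1·159 + 6·322 + 1·43 = 2932. Remainder -532 / 5 ≈ -106.40.

(-139, -106)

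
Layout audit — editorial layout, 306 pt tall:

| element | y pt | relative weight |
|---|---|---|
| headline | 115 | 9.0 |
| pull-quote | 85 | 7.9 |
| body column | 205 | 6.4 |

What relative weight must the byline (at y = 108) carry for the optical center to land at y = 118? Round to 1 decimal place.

Known weights sum to 9.0 + 7.9 + 6.4 = 23.3; their moment is 9.0·115 + 7.9·85 + 6.4·205 = 3018.5.
Set Σw·y/Σw = 118: (3018.5 + 108w) = 118·(23.3 + w).
So w = (118·23.3 − 3018.5)/(108 − 118) = -269.1/-10 ≈ 26.91.

w ≈ 26.9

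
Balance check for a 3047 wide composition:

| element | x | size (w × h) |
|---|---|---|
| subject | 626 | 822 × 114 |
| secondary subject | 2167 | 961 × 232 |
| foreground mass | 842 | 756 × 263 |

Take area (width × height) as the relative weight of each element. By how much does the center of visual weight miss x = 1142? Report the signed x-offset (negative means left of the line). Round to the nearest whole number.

Areas → weights: subject 822·114 = 93708, secondary subject 961·232 = 222952, foreground mass 756·263 = 198828; Σw = 515488.
x: (93708·626 + 222952·2167 + 198828·842) / 515488 = 709211368 / 515488 ≈ 1375.81
Offset from x = 1142: 1375.81 − 1142 ≈ 233.81.

≈ 234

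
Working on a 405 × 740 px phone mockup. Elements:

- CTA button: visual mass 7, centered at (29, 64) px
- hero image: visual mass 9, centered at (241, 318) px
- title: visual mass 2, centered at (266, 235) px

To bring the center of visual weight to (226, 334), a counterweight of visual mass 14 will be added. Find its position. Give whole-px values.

(309, 493)

After adding the counterweight, total weight = 7 + 9 + 2 + 14 = 32.
x: need Σw·x = 32·226 = 7232. Existing = 7·29 + 9·241 + 2·266 = 2904. Remainder 4328 / 14 ≈ 309.14.
y: need Σw·y = 32·334 = 10688. Existing = 7·64 + 9·318 + 2·235 = 3780. Remainder 6908 / 14 ≈ 493.43.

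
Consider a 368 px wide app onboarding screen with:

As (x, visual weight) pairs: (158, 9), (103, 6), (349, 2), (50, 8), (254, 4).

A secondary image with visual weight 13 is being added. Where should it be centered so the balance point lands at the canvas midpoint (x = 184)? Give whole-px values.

New total weight: (9 + 6 + 2 + 8 + 4) + 13 = 42.
Along x: (4154 + 13·x) / 42 = 184 (existing moment 9·158 + 6·103 + 2·349 + 8·50 + 4·254 = 4154) ⇒ x = (7728 − 4154) / 13 ≈ 274.92.

x ≈ 275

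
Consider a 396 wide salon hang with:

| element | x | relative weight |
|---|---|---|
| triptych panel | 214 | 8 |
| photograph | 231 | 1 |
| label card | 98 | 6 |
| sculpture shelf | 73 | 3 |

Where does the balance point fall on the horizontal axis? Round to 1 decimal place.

Σw = 8 + 1 + 6 + 3 = 18.
x-moment: 8·214 + 1·231 + 6·98 + 3·73 = 2750; centroid 2750/18 ≈ 152.78.

x ≈ 152.8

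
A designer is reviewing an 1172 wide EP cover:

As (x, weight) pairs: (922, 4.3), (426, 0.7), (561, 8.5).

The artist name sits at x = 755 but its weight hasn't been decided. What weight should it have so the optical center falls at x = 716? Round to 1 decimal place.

Fixed elements: Σw = 4.3 + 0.7 + 8.5 = 13.5, Σw·x = 4.3·922 + 0.7·426 + 8.5·561 = 9031.3.
Set Σw·x/Σw = 716: (9031.3 + 755w) = 716·(13.5 + w).
So w = (716·13.5 − 9031.3)/(755 − 716) = 634.7/39 ≈ 16.27.

w ≈ 16.3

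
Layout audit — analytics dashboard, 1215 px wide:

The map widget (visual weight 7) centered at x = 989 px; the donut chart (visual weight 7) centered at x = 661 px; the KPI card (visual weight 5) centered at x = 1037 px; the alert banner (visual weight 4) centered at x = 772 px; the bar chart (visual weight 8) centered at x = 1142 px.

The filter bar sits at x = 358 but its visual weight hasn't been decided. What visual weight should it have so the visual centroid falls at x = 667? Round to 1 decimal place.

w ≈ 26.8

Fixed elements: Σw = 7 + 7 + 5 + 4 + 8 = 31, Σw·x = 7·989 + 7·661 + 5·1037 + 4·772 + 8·1142 = 28959.
Set Σw·x/Σw = 667: (28959 + 358w) = 667·(31 + w).
So w = (667·31 − 28959)/(358 − 667) = -8282/-309 ≈ 26.80.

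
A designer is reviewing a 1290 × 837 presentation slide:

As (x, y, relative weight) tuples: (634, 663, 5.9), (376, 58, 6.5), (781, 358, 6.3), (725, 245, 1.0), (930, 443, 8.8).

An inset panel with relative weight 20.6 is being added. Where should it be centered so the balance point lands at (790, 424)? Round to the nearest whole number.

New total weight: (5.9 + 6.5 + 6.3 + 1.0 + 8.8) + 20.6 = 49.1.
Along x: (20013.9 + 20.6·x) / 49.1 = 790 (existing moment 5.9·634 + 6.5·376 + 6.3·781 + 1.0·725 + 8.8·930 = 20013.9) ⇒ x = (38789.0 − 20013.9) / 20.6 ≈ 911.41.
Along y: (10687.5 + 20.6·y) / 49.1 = 424 (existing moment 5.9·663 + 6.5·58 + 6.3·358 + 1.0·245 + 8.8·443 = 10687.5) ⇒ y = (20818.4 − 10687.5) / 20.6 ≈ 491.79.

(911, 492)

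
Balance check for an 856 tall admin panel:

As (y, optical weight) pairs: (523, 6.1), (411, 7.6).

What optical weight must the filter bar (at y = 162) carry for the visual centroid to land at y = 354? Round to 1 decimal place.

w ≈ 7.6

Existing Σw = 13.7 (6.1 + 7.6); existing moment 6.1·523 + 7.6·411 = 6313.9.
Balance at y = 354 requires (6313.9 + w·162) / (13.7 + w) = 354.
Solving: w = (354·13.7 − 6313.9) / (162 − 354) = -1464.1 / -192 ≈ 7.63.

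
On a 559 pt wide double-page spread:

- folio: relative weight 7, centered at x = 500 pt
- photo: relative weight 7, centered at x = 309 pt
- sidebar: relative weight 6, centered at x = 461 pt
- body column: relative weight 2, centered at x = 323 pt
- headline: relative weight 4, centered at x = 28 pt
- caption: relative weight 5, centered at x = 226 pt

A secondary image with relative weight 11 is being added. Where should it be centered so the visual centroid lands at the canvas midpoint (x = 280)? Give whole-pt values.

x ≈ 131

New total weight: (7 + 7 + 6 + 2 + 4 + 5) + 11 = 42.
x: need Σw·x = 42·280 = 11760. Existing = 7·500 + 7·309 + 6·461 + 2·323 + 4·28 + 5·226 = 10317. Remainder 1443 / 11 ≈ 131.18.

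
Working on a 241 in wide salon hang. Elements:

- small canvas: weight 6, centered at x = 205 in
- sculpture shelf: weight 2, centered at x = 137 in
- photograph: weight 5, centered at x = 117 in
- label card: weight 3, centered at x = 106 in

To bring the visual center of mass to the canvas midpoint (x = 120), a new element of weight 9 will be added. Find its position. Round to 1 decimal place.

x ≈ 65.9

After adding the new element, total weight = 6 + 2 + 5 + 3 + 9 = 25.
x: target moment 25×120 = 3000; current 6·205 + 2·137 + 5·117 + 3·106 = 2407; the new element supplies 593, so x = 593/9 ≈ 65.89.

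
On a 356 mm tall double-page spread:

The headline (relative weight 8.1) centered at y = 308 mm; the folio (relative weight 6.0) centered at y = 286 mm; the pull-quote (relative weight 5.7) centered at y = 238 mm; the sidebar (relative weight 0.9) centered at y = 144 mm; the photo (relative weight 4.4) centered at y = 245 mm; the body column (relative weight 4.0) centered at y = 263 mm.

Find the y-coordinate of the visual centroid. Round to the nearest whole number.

y ≈ 269

Total weight = 8.1 + 6.0 + 5.7 + 0.9 + 4.4 + 4.0 = 29.1.
Σw·y = 8.1·308 + 6.0·286 + 5.7·238 + 0.9·144 + 4.4·245 + 4.0·263 = 7827.0, so ȳ = 7827.0/29.1 ≈ 268.97.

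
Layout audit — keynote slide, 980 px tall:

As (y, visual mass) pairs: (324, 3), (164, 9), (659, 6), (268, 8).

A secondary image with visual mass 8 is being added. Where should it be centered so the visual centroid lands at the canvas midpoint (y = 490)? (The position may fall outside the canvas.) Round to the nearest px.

After adding the secondary image, total weight = 3 + 9 + 6 + 8 + 8 = 34.
Along y: (8546 + 8·y) / 34 = 490 (existing moment 3·324 + 9·164 + 6·659 + 8·268 = 8546) ⇒ y = (16660 − 8546) / 8 ≈ 1014.25.

y ≈ 1014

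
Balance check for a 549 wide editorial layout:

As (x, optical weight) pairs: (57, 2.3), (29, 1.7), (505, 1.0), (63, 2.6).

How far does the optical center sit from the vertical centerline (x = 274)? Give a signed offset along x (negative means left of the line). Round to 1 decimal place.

≈ -162.3

Σw = 2.3 + 1.7 + 1.0 + 2.6 = 7.6.
Σw·x = 2.3·57 + 1.7·29 + 1.0·505 + 2.6·63 = 849.2, so x̄ = 849.2/7.6 ≈ 111.74.
Offset from x = 274: 111.74 − 274 ≈ -162.26.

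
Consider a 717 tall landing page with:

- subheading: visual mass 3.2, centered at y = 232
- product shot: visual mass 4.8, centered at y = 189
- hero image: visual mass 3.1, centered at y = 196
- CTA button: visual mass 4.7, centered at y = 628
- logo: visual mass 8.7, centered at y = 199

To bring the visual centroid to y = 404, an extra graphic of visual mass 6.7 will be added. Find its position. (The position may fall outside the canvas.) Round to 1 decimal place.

New total weight: (3.2 + 4.8 + 3.1 + 4.7 + 8.7) + 6.7 = 31.2.
Along y: (6940.1 + 6.7·y) / 31.2 = 404 (existing moment 3.2·232 + 4.8·189 + 3.1·196 + 4.7·628 + 8.7·199 = 6940.1) ⇒ y = (12604.8 − 6940.1) / 6.7 ≈ 845.48.

y ≈ 845.5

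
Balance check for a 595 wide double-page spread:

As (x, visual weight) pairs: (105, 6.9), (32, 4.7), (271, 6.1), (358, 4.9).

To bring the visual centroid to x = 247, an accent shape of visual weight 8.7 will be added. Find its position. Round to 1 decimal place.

x ≈ 396.4

After adding the accent shape, total weight = 6.9 + 4.7 + 6.1 + 4.9 + 8.7 = 31.3.
Along x: (4282.2 + 8.7·x) / 31.3 = 247 (existing moment 6.9·105 + 4.7·32 + 6.1·271 + 4.9·358 = 4282.2) ⇒ x = (7731.1 − 4282.2) / 8.7 ≈ 396.43.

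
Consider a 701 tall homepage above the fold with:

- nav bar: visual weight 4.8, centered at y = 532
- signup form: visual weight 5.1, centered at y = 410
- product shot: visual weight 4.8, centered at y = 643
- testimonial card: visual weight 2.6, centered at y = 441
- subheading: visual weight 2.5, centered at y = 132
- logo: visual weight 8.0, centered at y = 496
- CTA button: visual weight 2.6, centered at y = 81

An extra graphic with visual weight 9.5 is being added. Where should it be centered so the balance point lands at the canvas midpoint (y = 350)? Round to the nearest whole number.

y ≈ 61

With the extra graphic, Σw becomes 4.8 + 5.1 + 4.8 + 2.6 + 2.5 + 8.0 + 2.6 + 9.5 = 39.9.
y: target moment 39.9×350 = 13965.0; current 4.8·532 + 5.1·410 + 4.8·643 + 2.6·441 + 2.5·132 + 8.0·496 + 2.6·81 = 13386.2; the extra graphic supplies 578.8, so y = 578.8/9.5 ≈ 60.93.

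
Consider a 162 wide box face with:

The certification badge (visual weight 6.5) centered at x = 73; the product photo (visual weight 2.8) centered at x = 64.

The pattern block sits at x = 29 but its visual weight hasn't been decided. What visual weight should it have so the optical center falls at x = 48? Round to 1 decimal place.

Existing Σw = 9.3 (6.5 + 2.8); existing moment 6.5·73 + 2.8·64 = 653.7.
For the centroid to hit 48: (653.7 + w·29) / (9.3 + w) = 48.
Solving: w = (48·9.3 − 653.7) / (29 − 48) = -207.3 / -19 ≈ 10.91.

w ≈ 10.9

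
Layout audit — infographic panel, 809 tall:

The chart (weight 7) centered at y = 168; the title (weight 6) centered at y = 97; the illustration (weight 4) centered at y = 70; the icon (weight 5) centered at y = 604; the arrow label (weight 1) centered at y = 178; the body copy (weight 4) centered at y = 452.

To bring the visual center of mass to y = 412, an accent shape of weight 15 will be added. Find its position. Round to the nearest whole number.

New total weight: (7 + 6 + 4 + 5 + 1 + 4) + 15 = 42.
Along y: (7044 + 15·y) / 42 = 412 (existing moment 7·168 + 6·97 + 4·70 + 5·604 + 1·178 + 4·452 = 7044) ⇒ y = (17304 − 7044) / 15 ≈ 684.00.

y ≈ 684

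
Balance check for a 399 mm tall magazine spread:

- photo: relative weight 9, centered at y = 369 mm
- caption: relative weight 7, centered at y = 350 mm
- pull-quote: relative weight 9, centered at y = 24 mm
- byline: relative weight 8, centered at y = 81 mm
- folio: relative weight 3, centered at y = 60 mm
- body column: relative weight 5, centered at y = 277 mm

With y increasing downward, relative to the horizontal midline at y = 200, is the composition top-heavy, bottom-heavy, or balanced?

Weights sum to 9 + 7 + 9 + 8 + 3 + 5 = 41.
Σw·y = 9·369 + 7·350 + 9·24 + 8·81 + 3·60 + 5·277 = 8200, so ȳ = 8200/41 ≈ 200.00.
200.00 = 200 exactly: balanced.

balanced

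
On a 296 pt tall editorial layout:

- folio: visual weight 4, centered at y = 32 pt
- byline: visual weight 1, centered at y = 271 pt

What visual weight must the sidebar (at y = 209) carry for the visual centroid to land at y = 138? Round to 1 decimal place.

w ≈ 4.1

Fixed elements: Σw = 4 + 1 = 5, Σw·y = 4·32 + 1·271 = 399.
For the centroid to hit 138: (399 + w·209) / (5 + w) = 138.
Rearranging, w·(209 − 138) = 138·5 − 399 = 291, so w ≈ 291/71 = 4.10.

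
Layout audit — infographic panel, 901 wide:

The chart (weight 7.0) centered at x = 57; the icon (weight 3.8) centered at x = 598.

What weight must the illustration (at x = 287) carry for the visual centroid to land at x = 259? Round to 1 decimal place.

Known weights sum to 7.0 + 3.8 = 10.8; their moment is 7.0·57 + 3.8·598 = 2671.4.
Balance at x = 259 requires (2671.4 + w·287) / (10.8 + w) = 259.
So w = (259·10.8 − 2671.4)/(287 − 259) = 125.8/28 ≈ 4.49.

w ≈ 4.5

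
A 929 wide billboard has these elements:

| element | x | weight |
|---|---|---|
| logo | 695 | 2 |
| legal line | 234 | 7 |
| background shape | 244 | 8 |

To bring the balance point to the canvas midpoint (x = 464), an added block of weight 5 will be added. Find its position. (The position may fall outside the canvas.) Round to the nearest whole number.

x ≈ 1046

After adding the added block, total weight = 2 + 7 + 8 + 5 = 22.
x: target moment 22×464 = 10208; current 2·695 + 7·234 + 8·244 = 4980; the added block supplies 5228, so x = 5228/5 ≈ 1045.60.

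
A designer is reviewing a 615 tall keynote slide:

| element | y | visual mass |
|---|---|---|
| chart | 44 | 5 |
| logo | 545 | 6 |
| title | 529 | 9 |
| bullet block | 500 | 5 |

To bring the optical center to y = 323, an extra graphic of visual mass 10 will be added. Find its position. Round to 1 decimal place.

y ≈ 55.4

With the extra graphic, Σw becomes 5 + 6 + 9 + 5 + 10 = 35.
Along y: (10751 + 10·y) / 35 = 323 (existing moment 5·44 + 6·545 + 9·529 + 5·500 = 10751) ⇒ y = (11305 − 10751) / 10 ≈ 55.40.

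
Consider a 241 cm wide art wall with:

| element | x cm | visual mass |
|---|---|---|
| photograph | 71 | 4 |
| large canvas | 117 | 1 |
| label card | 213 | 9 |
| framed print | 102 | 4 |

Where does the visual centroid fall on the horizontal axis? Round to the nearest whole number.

Σw = 4 + 1 + 9 + 4 = 18.
x-moment: 4·71 + 1·117 + 9·213 + 4·102 = 2726; centroid 2726/18 ≈ 151.44.

x ≈ 151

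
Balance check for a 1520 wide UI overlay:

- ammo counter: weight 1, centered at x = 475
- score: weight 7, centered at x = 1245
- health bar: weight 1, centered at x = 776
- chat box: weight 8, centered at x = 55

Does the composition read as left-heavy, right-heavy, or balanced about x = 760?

left-heavy

Weights sum to 1 + 7 + 1 + 8 = 17.
x-moment: 1·475 + 7·1245 + 1·776 + 8·55 = 10406; centroid 10406/17 ≈ 612.12.
612.1 vs midline 760 → left-heavy.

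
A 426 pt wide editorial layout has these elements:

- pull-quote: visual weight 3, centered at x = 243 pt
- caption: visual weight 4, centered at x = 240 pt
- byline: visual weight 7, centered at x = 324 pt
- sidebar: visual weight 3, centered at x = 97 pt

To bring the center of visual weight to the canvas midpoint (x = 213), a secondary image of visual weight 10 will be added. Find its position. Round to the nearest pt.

New total weight: (3 + 4 + 7 + 3) + 10 = 27.
x: need Σw·x = 27·213 = 5751. Existing = 3·243 + 4·240 + 7·324 + 3·97 = 4248. Remainder 1503 / 10 ≈ 150.30.

x ≈ 150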